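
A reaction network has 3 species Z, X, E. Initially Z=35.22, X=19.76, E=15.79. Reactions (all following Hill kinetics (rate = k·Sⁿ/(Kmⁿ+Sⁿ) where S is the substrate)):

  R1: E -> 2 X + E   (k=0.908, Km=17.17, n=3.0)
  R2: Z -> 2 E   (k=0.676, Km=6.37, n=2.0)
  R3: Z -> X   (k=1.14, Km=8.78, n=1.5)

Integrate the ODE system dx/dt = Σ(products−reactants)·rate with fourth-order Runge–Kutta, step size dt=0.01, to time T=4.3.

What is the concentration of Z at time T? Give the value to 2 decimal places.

RK4 with dt=0.01: 430 steps to T=4.3. Trajectory (selected grid times):
t=0.00: Z=35.22 X=19.76 E=15.79
t=0.48: Z=34.42 X=20.64 E=16.42
t=0.96: Z=33.62 X=21.54 E=17.04
t=1.43: Z=32.84 X=22.45 E=17.66
t=1.91: Z=32.05 X=23.39 E=18.28
t=2.39: Z=31.26 X=24.36 E=18.91
t=2.87: Z=30.48 X=25.34 E=19.53
t=3.34: Z=29.71 X=26.32 E=20.14
t=3.82: Z=28.93 X=27.34 E=20.76
t=4.30: Z=28.15 X=28.37 E=21.37
Read off Z at T=4.3: 28.15

Z at T = 28.15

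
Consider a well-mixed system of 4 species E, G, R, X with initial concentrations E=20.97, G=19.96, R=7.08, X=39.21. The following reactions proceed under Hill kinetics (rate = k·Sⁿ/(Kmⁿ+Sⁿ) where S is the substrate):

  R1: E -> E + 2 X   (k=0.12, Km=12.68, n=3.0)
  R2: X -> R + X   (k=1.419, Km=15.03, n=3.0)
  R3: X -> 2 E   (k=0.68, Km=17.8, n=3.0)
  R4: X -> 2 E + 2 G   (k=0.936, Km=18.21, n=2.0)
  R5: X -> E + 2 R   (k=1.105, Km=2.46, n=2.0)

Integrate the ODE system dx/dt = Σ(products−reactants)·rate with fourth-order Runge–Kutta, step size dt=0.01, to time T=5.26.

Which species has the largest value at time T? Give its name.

RK4 with dt=0.01: 526 steps to T=5.26. Trajectory (selected grid times):
t=0.00: E=20.97 G=19.96 R=7.08 X=39.21
t=0.58: E=23.21 G=20.85 R=9.13 X=37.89
t=1.17: E=25.48 G=21.74 R=11.22 X=36.55
t=1.75: E=27.68 G=22.60 R=13.26 X=35.26
t=2.34: E=29.90 G=23.47 R=15.33 X=33.95
t=2.92: E=32.06 G=24.30 R=17.36 X=32.69
t=3.51: E=34.23 G=25.14 R=19.41 X=31.41
t=4.09: E=36.33 G=25.94 R=21.43 X=30.18
t=4.68: E=38.44 G=26.74 R=23.46 X=28.94
t=5.26: E=40.47 G=27.51 R=25.45 X=27.73
At T=5.26: E=40.47 G=27.51 R=25.45 X=27.73; the largest is E.

Dominant species at T: E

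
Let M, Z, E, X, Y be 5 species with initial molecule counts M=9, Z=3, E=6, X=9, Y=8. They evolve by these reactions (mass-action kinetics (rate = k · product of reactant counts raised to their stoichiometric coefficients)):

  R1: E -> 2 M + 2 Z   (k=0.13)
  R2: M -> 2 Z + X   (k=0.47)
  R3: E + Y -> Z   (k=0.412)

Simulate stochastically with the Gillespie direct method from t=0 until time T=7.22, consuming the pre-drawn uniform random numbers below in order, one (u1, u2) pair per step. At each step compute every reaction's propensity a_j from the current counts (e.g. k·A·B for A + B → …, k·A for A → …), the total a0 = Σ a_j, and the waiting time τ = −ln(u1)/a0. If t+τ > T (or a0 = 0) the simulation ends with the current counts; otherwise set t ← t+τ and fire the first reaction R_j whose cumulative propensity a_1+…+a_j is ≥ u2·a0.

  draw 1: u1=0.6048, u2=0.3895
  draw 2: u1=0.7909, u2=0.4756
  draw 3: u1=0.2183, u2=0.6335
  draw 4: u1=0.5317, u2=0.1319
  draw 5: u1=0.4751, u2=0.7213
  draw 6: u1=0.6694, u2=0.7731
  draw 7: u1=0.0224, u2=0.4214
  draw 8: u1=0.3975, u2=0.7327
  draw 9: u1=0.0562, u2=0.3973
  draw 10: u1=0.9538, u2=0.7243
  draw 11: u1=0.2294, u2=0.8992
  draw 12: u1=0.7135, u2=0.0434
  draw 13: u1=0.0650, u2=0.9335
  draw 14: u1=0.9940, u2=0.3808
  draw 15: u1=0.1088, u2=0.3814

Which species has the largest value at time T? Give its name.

t=0.000: M=9 Z=3 E=6 X=9 Y=8
Draw 1: a1=0.780, a2=4.230, a3=19.776, a0=24.786; τ=−ln(0.6048)/24.786=0.020 → t=0.020; u2·a0=0.3895·24.786=9.654; a1+a2=5.010 < 9.654 ≤ a1+…+a3=24.786 → R3 fires; M=9 Z=4 E=5 X=9 Y=7
Draw 2: a1=0.650, a2=4.230, a3=14.420, a0=19.300; τ=−ln(0.7909)/19.300=0.012 → t=0.032; u2·a0=0.4756·19.300=9.179; a1+a2=4.880 < 9.179 ≤ a1+…+a3=19.300 → R3 fires; M=9 Z=5 E=4 X=9 Y=6
Draw 3: a1=0.520, a2=4.230, a3=9.888, a0=14.638; τ=−ln(0.2183)/14.638=0.104 → t=0.136; u2·a0=0.6335·14.638=9.273; a1+a2=4.750 < 9.273 ≤ a1+…+a3=14.638 → R3 fires; M=9 Z=6 E=3 X=9 Y=5
Draw 4: a1=0.390, a2=4.230, a3=6.180, a0=10.800; τ=−ln(0.5317)/10.800=0.058 → t=0.195; u2·a0=0.1319·10.800=1.425; a1=0.390 < 1.425 ≤ a1+a2=4.620 → R2 fires; M=8 Z=8 E=3 X=10 Y=5
Draw 5: a1=0.390, a2=3.760, a3=6.180, a0=10.330; τ=−ln(0.4751)/10.330=0.072 → t=0.267; u2·a0=0.7213·10.330=7.451; a1+a2=4.150 < 7.451 ≤ a1+…+a3=10.330 → R3 fires; M=8 Z=9 E=2 X=10 Y=4
Draw 6: a1=0.260, a2=3.760, a3=3.296, a0=7.316; τ=−ln(0.6694)/7.316=0.055 → t=0.322; u2·a0=0.7731·7.316=5.656; a1+a2=4.020 < 5.656 ≤ a1+…+a3=7.316 → R3 fires; M=8 Z=10 E=1 X=10 Y=3
Draw 7: a1=0.130, a2=3.760, a3=1.236, a0=5.126; τ=−ln(0.0224)/5.126=0.741 → t=1.063; u2·a0=0.4214·5.126=2.160; a1=0.130 < 2.160 ≤ a1+a2=3.890 → R2 fires; M=7 Z=12 E=1 X=11 Y=3
Draw 8: a1=0.130, a2=3.290, a3=1.236, a0=4.656; τ=−ln(0.3975)/4.656=0.198 → t=1.261; u2·a0=0.7327·4.656=3.411; a1=0.130 < 3.411 ≤ a1+a2=3.420 → R2 fires; M=6 Z=14 E=1 X=12 Y=3
Draw 9: a1=0.130, a2=2.820, a3=1.236, a0=4.186; τ=−ln(0.0562)/4.186=0.688 → t=1.949; u2·a0=0.3973·4.186=1.663; a1=0.130 < 1.663 ≤ a1+a2=2.950 → R2 fires; M=5 Z=16 E=1 X=13 Y=3
Draw 10: a1=0.130, a2=2.350, a3=1.236, a0=3.716; τ=−ln(0.9538)/3.716=0.013 → t=1.961; u2·a0=0.7243·3.716=2.691; a1+a2=2.480 < 2.691 ≤ a1+…+a3=3.716 → R3 fires; M=5 Z=17 E=0 X=13 Y=2
Draw 11: a1=0.000, a2=2.350, a3=0.000, a0=2.350; τ=−ln(0.2294)/2.350=0.627 → t=2.588; u2·a0=0.8992·2.350=2.113; a1=0.000 < 2.113 ≤ a1+a2=2.350 → R2 fires; M=4 Z=19 E=0 X=14 Y=2
Draw 12: a1=0.000, a2=1.880, a3=0.000, a0=1.880; τ=−ln(0.7135)/1.880=0.180 → t=2.768; u2·a0=0.0434·1.880=0.082; a1=0.000 < 0.082 ≤ a1+a2=1.880 → R2 fires; M=3 Z=21 E=0 X=15 Y=2
Draw 13: a1=0.000, a2=1.410, a3=0.000, a0=1.410; τ=−ln(0.0650)/1.410=1.939 → t=4.706; u2·a0=0.9335·1.410=1.316; a1=0.000 < 1.316 ≤ a1+a2=1.410 → R2 fires; M=2 Z=23 E=0 X=16 Y=2
Draw 14: a1=0.000, a2=0.940, a3=0.000, a0=0.940; τ=−ln(0.9940)/0.940=0.006 → t=4.713; u2·a0=0.3808·0.940=0.358; a1=0.000 < 0.358 ≤ a1+a2=0.940 → R2 fires; M=1 Z=25 E=0 X=17 Y=2
Draw 15: a1=0.000, a2=0.470, a3=0.000, a0=0.470; τ=−ln(0.1088)/0.470=4.720 → t=9.432 > T=7.22: stop.
At T=7.22: M=1 Z=25 E=0 X=17 Y=2; the largest is Z.

Dominant species at T: Z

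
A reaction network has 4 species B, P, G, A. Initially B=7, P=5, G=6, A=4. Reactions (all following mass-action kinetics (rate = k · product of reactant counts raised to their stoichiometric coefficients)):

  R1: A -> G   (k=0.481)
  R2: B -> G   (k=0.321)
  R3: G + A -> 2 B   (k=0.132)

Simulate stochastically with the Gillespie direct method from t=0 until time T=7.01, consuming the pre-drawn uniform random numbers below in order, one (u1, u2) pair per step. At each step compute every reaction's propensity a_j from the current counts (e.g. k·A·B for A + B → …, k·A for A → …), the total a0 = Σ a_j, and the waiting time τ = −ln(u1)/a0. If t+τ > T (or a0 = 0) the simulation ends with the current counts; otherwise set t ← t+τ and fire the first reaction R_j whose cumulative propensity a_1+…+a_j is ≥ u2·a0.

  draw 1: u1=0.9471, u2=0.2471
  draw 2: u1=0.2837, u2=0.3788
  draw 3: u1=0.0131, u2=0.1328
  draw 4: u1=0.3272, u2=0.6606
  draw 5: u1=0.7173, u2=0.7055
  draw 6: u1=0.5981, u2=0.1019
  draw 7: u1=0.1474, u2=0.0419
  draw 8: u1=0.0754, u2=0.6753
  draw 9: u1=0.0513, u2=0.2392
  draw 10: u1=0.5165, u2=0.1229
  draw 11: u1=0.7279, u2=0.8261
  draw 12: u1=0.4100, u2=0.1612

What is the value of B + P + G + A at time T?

Value at T = 22

Check how each reaction changes W = B + P + G + A (weight of products minus weight of reactants):
R1: A -> G: (1·1) − (1·1) = 1 − 1 = 0
R2: B -> G: (1·1) − (1·1) = 1 − 1 = 0
R3: G + A -> 2 B: (1·2) − (1·1 + 1·1) = 2 − 2 = 0
Every reaction leaves W unchanged, so W is conserved and no simulation is needed: W(T) = W(0) = 7 + 5 + 6 + 4 = 22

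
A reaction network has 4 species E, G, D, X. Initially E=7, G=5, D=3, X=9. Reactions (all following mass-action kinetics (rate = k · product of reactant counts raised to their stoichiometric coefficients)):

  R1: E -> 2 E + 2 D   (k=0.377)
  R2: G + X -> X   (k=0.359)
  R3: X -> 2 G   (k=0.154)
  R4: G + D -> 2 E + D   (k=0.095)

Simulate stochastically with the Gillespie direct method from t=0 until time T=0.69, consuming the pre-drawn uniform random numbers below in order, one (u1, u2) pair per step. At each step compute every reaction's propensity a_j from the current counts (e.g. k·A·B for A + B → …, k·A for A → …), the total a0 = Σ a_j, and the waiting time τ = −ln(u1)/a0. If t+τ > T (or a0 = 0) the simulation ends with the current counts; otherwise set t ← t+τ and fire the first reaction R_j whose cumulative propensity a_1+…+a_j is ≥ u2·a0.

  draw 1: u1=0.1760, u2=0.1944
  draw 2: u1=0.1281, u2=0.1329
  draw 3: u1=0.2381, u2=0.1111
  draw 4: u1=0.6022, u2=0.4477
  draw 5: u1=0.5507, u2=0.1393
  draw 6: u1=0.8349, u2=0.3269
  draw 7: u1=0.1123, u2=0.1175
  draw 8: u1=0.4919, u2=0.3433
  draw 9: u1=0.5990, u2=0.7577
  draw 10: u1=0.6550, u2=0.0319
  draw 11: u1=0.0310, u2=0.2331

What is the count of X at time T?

t=0.000: E=7 G=5 D=3 X=9
Draw 1: a1=2.639, a2=16.155, a3=1.386, a4=1.425, a0=21.605; τ=−ln(0.1760)/21.605=0.080 → t=0.080; u2·a0=0.1944·21.605=4.200; a1=2.639 < 4.200 ≤ a1+a2=18.794 → R2 fires; E=7 G=4 D=3 X=9
Draw 2: a1=2.639, a2=12.924, a3=1.386, a4=1.140, a0=18.089; τ=−ln(0.1281)/18.089=0.114 → t=0.194; u2·a0=0.1329·18.089=2.404 ≤ a1=2.639 → R1 fires; E=8 G=4 D=5 X=9
Draw 3: a1=3.016, a2=12.924, a3=1.386, a4=1.900, a0=19.226; τ=−ln(0.2381)/19.226=0.075 → t=0.269; u2·a0=0.1111·19.226=2.136 ≤ a1=3.016 → R1 fires; E=9 G=4 D=7 X=9
Draw 4: a1=3.393, a2=12.924, a3=1.386, a4=2.660, a0=20.363; τ=−ln(0.6022)/20.363=0.025 → t=0.294; u2·a0=0.4477·20.363=9.117; a1=3.393 < 9.117 ≤ a1+a2=16.317 → R2 fires; E=9 G=3 D=7 X=9
Draw 5: a1=3.393, a2=9.693, a3=1.386, a4=1.995, a0=16.467; τ=−ln(0.5507)/16.467=0.036 → t=0.330; u2·a0=0.1393·16.467=2.294 ≤ a1=3.393 → R1 fires; E=10 G=3 D=9 X=9
Draw 6: a1=3.770, a2=9.693, a3=1.386, a4=2.565, a0=17.414; τ=−ln(0.8349)/17.414=0.010 → t=0.340; u2·a0=0.3269·17.414=5.693; a1=3.770 < 5.693 ≤ a1+a2=13.463 → R2 fires; E=10 G=2 D=9 X=9
Draw 7: a1=3.770, a2=6.462, a3=1.386, a4=1.710, a0=13.328; τ=−ln(0.1123)/13.328=0.164 → t=0.504; u2·a0=0.1175·13.328=1.566 ≤ a1=3.770 → R1 fires; E=11 G=2 D=11 X=9
Draw 8: a1=4.147, a2=6.462, a3=1.386, a4=2.090, a0=14.085; τ=−ln(0.4919)/14.085=0.050 → t=0.555; u2·a0=0.3433·14.085=4.835; a1=4.147 < 4.835 ≤ a1+a2=10.609 → R2 fires; E=11 G=1 D=11 X=9
Draw 9: a1=4.147, a2=3.231, a3=1.386, a4=1.045, a0=9.809; τ=−ln(0.5990)/9.809=0.052 → t=0.607; u2·a0=0.7577·9.809=7.432; a1+a2=7.378 < 7.432 ≤ a1+…+a3=8.764 → R3 fires; E=11 G=3 D=11 X=8
Draw 10: a1=4.147, a2=8.616, a3=1.232, a4=3.135, a0=17.130; τ=−ln(0.6550)/17.130=0.025 → t=0.632; u2·a0=0.0319·17.130=0.546 ≤ a1=4.147 → R1 fires; E=12 G=3 D=13 X=8
Draw 11: a1=4.524, a2=8.616, a3=1.232, a4=3.705, a0=18.077; τ=−ln(0.0310)/18.077=0.192 → t=0.824 > T=0.69: stop.
Read off X at T=0.69: 8

X at T = 8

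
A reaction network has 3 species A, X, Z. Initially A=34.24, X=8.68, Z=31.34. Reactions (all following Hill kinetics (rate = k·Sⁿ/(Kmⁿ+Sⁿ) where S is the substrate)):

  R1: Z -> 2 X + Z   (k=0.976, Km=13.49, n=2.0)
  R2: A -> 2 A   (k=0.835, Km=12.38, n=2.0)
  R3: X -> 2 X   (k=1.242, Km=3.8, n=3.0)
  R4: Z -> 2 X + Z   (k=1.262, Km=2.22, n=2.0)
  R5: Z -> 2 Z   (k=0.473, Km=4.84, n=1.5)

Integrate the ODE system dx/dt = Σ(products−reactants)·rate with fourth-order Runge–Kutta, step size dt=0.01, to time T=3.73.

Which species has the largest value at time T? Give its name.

Dominant species at T: A

RK4 with dt=0.01: 373 steps to T=3.73. Trajectory (selected grid times):
t=0.00: A=34.24 X=8.68 Z=31.34
t=0.41: A=34.54 X=10.87 Z=31.52
t=0.83: A=34.85 X=13.12 Z=31.71
t=1.24: A=35.16 X=15.33 Z=31.89
t=1.66: A=35.47 X=17.59 Z=32.08
t=2.07: A=35.78 X=19.81 Z=32.26
t=2.49: A=36.09 X=22.08 Z=32.45
t=2.90: A=36.40 X=24.30 Z=32.64
t=3.32: A=36.71 X=26.58 Z=32.82
t=3.73: A=37.02 X=28.80 Z=33.01
At T=3.73: A=37.02 X=28.80 Z=33.01; the largest is A.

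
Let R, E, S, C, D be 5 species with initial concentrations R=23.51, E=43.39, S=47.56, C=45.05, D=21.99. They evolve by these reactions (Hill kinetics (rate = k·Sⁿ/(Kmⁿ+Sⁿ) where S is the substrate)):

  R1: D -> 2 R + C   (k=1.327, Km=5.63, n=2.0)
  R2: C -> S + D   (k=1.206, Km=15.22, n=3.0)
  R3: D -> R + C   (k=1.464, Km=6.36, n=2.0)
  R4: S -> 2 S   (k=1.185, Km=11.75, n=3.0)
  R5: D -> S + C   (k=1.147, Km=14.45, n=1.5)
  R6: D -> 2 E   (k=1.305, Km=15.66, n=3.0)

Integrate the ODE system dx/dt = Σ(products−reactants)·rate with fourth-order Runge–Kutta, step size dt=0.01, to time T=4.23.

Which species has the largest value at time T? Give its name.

Dominant species at T: S

RK4 with dt=0.01: 423 steps to T=4.23. Trajectory (selected grid times):
t=0.00: R=23.51 E=43.39 S=47.56 C=45.05 D=21.99
t=0.47: R=25.31 E=44.27 S=49.00 C=46.06 D=20.54
t=0.94: R=27.09 E=45.09 S=50.43 C=47.05 D=19.14
t=1.41: R=28.84 E=45.85 S=51.85 C=48.00 D=17.81
t=1.88: R=30.57 E=46.55 S=53.25 C=48.93 D=16.54
t=2.35: R=32.27 E=47.18 S=54.64 C=49.81 D=15.33
t=2.82: R=33.94 E=47.73 S=56.02 C=50.66 D=14.21
t=3.29: R=35.58 E=48.22 S=57.38 C=51.46 D=13.16
t=3.76: R=37.17 E=48.65 S=58.73 C=52.23 D=12.19
t=4.23: R=38.71 E=49.01 S=60.07 C=52.94 D=11.29
At T=4.23: R=38.71 E=49.01 S=60.07 C=52.94 D=11.29; the largest is S.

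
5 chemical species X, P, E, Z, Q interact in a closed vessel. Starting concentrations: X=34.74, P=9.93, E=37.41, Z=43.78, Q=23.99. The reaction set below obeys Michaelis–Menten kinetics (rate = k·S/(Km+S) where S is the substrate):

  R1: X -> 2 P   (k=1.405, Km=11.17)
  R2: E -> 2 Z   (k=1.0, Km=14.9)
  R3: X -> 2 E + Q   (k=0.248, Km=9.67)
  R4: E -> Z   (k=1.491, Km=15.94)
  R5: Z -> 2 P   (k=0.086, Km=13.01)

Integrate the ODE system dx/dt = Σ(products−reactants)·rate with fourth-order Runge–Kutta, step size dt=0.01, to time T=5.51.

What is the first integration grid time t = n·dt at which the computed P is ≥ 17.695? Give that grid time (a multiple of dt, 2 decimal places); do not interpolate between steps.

RK4 with dt=0.01: 551 steps to T=5.51. Trajectory (selected grid times):
t=0.00: X=34.74 P=9.93 E=37.41 Z=43.78 Q=23.99
t=0.61: X=33.98 P=11.30 E=36.58 Z=45.24 Q=24.11
t=1.22: X=33.21 P=12.67 E=35.75 Z=46.70 Q=24.23
t=1.84: X=32.45 P=14.06 E=34.91 Z=48.17 Q=24.34
t=2.45: X=31.69 P=15.41 E=34.10 Z=49.60 Q=24.46
t=3.06: X=30.95 P=16.76 E=33.29 Z=51.02 Q=24.58
t=3.48: X=30.43 P=17.68 E=32.73 Z=51.99 Q=24.66
t=3.49: X=30.42 P=17.70 E=32.72 Z=52.02 Q=24.66
t=3.67: X=30.20 P=18.10 E=32.48 Z=52.43 Q=24.69
t=4.29: X=29.45 P=19.45 E=31.68 Z=53.85 Q=24.81
t=4.90: X=28.72 P=20.77 E=30.89 Z=55.24 Q=24.92
t=5.51: X=27.99 P=22.09 E=30.11 Z=56.61 Q=25.03
P(3.48)=17.680 < 17.695 but P(3.49)=17.702 ≥ 17.695, so the first grid time is t=3.49.

Threshold first reached at t = 3.49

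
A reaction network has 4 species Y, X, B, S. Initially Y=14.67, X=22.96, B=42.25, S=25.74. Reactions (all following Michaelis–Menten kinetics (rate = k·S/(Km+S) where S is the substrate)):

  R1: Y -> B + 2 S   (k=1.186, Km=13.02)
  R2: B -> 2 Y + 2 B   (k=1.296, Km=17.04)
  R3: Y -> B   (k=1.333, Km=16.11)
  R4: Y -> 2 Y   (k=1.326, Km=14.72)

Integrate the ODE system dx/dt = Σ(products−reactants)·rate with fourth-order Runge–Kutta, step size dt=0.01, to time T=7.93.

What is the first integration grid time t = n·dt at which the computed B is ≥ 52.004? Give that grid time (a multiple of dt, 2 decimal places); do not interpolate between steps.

RK4 with dt=0.01: 793 steps to T=7.93. Trajectory (selected grid times):
t=0.00: Y=14.67 X=22.96 B=42.25 S=25.74
t=0.88: Y=15.77 X=22.96 B=44.20 S=26.86
t=1.76: Y=16.87 X=22.96 B=46.20 S=28.03
t=2.64: Y=17.97 X=22.96 B=48.24 S=29.22
t=3.52: Y=19.07 X=22.96 B=50.33 S=30.45
t=4.21: Y=19.94 X=22.96 B=52.00 S=31.43
t=4.22: Y=19.95 X=22.96 B=52.02 S=31.44
t=4.41: Y=20.19 X=22.96 B=52.48 S=31.71
t=5.29: Y=21.30 X=22.96 B=54.65 S=33.00
t=6.17: Y=22.42 X=22.96 B=56.85 S=34.31
t=7.05: Y=23.54 X=22.96 B=59.09 S=35.64
t=7.93: Y=24.66 X=22.96 B=61.36 S=36.99
B(4.21)=51.996 < 52.004 but B(4.22)=52.021 ≥ 52.004, so the first grid time is t=4.22.

Threshold first reached at t = 4.22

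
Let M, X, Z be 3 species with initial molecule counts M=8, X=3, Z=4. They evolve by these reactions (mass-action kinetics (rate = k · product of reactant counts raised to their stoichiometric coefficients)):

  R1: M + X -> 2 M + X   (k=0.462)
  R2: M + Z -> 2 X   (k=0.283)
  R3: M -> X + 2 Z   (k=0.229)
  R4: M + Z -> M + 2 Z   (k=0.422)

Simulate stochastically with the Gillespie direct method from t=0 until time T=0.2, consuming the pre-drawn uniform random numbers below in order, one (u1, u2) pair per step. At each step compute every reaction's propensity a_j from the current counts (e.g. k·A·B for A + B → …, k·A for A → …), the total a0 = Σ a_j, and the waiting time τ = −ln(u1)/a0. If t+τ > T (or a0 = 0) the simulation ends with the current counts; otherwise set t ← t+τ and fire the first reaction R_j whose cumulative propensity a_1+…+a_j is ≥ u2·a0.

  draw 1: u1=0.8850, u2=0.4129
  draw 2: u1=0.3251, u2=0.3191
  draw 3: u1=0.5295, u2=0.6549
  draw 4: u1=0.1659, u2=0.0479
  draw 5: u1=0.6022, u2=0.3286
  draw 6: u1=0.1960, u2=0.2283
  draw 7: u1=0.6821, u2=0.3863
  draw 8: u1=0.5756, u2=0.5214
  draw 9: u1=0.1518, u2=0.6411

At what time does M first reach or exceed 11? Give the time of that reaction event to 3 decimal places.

t=0.000: M=8 X=3 Z=4
Draw 1: a1=11.088, a2=9.056, a3=1.832, a4=13.504, a0=35.480; τ=−ln(0.8850)/35.480=0.003 → t=0.003; u2·a0=0.4129·35.480=14.650; a1=11.088 < 14.650 ≤ a1+a2=20.144 → R2 fires; M=7 X=5 Z=3
Draw 2: a1=16.170, a2=5.943, a3=1.603, a4=8.862, a0=32.578; τ=−ln(0.3251)/32.578=0.034 → t=0.038; u2·a0=0.3191·32.578=10.396 ≤ a1=16.170 → R1 fires; M=8 X=5 Z=3
Draw 3: a1=18.480, a2=6.792, a3=1.832, a4=10.128, a0=37.232; τ=−ln(0.5295)/37.232=0.017 → t=0.055; u2·a0=0.6549·37.232=24.383; a1=18.480 < 24.383 ≤ a1+a2=25.272 → R2 fires; M=7 X=7 Z=2
Draw 4: a1=22.638, a2=3.962, a3=1.603, a4=5.908, a0=34.111; τ=−ln(0.1659)/34.111=0.053 → t=0.108; u2·a0=0.0479·34.111=1.634 ≤ a1=22.638 → R1 fires; M=8 X=7 Z=2
Draw 5: a1=25.872, a2=4.528, a3=1.832, a4=6.752, a0=38.984; τ=−ln(0.6022)/38.984=0.013 → t=0.121; u2·a0=0.3286·38.984=12.810 ≤ a1=25.872 → R1 fires; M=9 X=7 Z=2
Draw 6: a1=29.106, a2=5.094, a3=2.061, a4=7.596, a0=43.857; τ=−ln(0.1960)/43.857=0.037 → t=0.158; u2·a0=0.2283·43.857=10.013 ≤ a1=29.106 → R1 fires; M=10 X=7 Z=2
Draw 7: a1=32.340, a2=5.660, a3=2.290, a4=8.440, a0=48.730; τ=−ln(0.6821)/48.730=0.008 → t=0.166; u2·a0=0.3863·48.730=18.824 ≤ a1=32.340 → R1 fires; M=11 X=7 Z=2
Draw 8: a1=35.574, a2=6.226, a3=2.519, a4=9.284, a0=53.603; τ=−ln(0.5756)/53.603=0.010 → t=0.176; u2·a0=0.5214·53.603=27.949 ≤ a1=35.574 → R1 fires; M=12 X=7 Z=2
Draw 9: a1=38.808, a2=6.792, a3=2.748, a4=10.128, a0=58.476; τ=−ln(0.1518)/58.476=0.032 → t=0.208 > T=0.2: stop.
M first becomes ≥ 11 when it reaches 11 at the event at t=0.166.

Threshold first reached at t = 0.166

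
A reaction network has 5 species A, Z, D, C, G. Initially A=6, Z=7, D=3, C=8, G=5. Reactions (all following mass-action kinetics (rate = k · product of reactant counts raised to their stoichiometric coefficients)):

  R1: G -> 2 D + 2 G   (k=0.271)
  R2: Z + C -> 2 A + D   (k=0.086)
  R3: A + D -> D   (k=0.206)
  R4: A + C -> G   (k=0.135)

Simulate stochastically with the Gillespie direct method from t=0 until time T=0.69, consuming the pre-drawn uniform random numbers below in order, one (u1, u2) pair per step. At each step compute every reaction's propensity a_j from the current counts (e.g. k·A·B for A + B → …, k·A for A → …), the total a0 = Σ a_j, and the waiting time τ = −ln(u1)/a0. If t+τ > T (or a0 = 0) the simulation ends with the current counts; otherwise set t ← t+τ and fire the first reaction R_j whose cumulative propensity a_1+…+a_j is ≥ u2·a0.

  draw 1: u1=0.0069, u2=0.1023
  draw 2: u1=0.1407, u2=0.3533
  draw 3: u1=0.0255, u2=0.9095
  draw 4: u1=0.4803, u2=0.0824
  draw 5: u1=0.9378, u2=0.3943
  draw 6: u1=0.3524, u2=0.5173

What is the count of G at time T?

G at T = 7

t=0.000: A=6 Z=7 D=3 C=8 G=5
Draw 1: a1=1.355, a2=4.816, a3=3.708, a4=6.480, a0=16.359; τ=−ln(0.0069)/16.359=0.304 → t=0.304; u2·a0=0.1023·16.359=1.674; a1=1.355 < 1.674 ≤ a1+a2=6.171 → R2 fires; A=8 Z=6 D=4 C=7 G=5
Draw 2: a1=1.355, a2=3.612, a3=6.592, a4=7.560, a0=19.119; τ=−ln(0.1407)/19.119=0.103 → t=0.407; u2·a0=0.3533·19.119=6.755; a1+a2=4.967 < 6.755 ≤ a1+…+a3=11.559 → R3 fires; A=7 Z=6 D=4 C=7 G=5
Draw 3: a1=1.355, a2=3.612, a3=5.768, a4=6.615, a0=17.350; τ=−ln(0.0255)/17.350=0.211 → t=0.618; u2·a0=0.9095·17.350=15.780; a1+…+a3=10.735 < 15.780 ≤ a1+…+a4=17.350 → R4 fires; A=6 Z=6 D=4 C=6 G=6
Draw 4: a1=1.626, a2=3.096, a3=4.944, a4=4.860, a0=14.526; τ=−ln(0.4803)/14.526=0.050 → t=0.669; u2·a0=0.0824·14.526=1.197 ≤ a1=1.626 → R1 fires; A=6 Z=6 D=6 C=6 G=7
Draw 5: a1=1.897, a2=3.096, a3=7.416, a4=4.860, a0=17.269; τ=−ln(0.9378)/17.269=0.004 → t=0.672; u2·a0=0.3943·17.269=6.809; a1+a2=4.993 < 6.809 ≤ a1+…+a3=12.409 → R3 fires; A=5 Z=6 D=6 C=6 G=7
Draw 6: a1=1.897, a2=3.096, a3=6.180, a4=4.050, a0=15.223; τ=−ln(0.3524)/15.223=0.069 → t=0.741 > T=0.69: stop.
Read off G at T=0.69: 7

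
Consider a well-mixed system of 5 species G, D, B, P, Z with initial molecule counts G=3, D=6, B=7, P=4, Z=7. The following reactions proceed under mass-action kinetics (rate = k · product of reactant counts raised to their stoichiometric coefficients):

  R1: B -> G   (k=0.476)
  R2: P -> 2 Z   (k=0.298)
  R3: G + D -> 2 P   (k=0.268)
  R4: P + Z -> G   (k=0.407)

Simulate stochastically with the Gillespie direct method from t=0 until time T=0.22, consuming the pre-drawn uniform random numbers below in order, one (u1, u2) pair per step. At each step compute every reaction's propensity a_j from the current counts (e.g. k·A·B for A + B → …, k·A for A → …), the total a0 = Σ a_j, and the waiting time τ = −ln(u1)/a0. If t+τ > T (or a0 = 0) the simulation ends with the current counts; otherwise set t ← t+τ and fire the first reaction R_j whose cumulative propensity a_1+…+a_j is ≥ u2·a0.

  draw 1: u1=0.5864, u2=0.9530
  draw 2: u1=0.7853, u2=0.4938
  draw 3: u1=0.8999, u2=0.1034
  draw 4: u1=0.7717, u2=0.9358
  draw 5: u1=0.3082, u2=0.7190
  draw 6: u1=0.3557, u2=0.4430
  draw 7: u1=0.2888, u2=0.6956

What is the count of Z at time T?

t=0.000: G=3 D=6 B=7 P=4 Z=7
Draw 1: a1=3.332, a2=1.192, a3=4.824, a4=11.396, a0=20.744; τ=−ln(0.5864)/20.744=0.026 → t=0.026; u2·a0=0.9530·20.744=19.769; a1+…+a3=9.348 < 19.769 ≤ a1+…+a4=20.744 → R4 fires; G=4 D=6 B=7 P=3 Z=6
Draw 2: a1=3.332, a2=0.894, a3=6.432, a4=7.326, a0=17.984; τ=−ln(0.7853)/17.984=0.013 → t=0.039; u2·a0=0.4938·17.984=8.880; a1+a2=4.226 < 8.880 ≤ a1+…+a3=10.658 → R3 fires; G=3 D=5 B=7 P=5 Z=6
Draw 3: a1=3.332, a2=1.490, a3=4.020, a4=12.210, a0=21.052; τ=−ln(0.8999)/21.052=0.005 → t=0.044; u2·a0=0.1034·21.052=2.177 ≤ a1=3.332 → R1 fires; G=4 D=5 B=6 P=5 Z=6
Draw 4: a1=2.856, a2=1.490, a3=5.360, a4=12.210, a0=21.916; τ=−ln(0.7717)/21.916=0.012 → t=0.056; u2·a0=0.9358·21.916=20.509; a1+…+a3=9.706 < 20.509 ≤ a1+…+a4=21.916 → R4 fires; G=5 D=5 B=6 P=4 Z=5
Draw 5: a1=2.856, a2=1.192, a3=6.700, a4=8.140, a0=18.888; τ=−ln(0.3082)/18.888=0.062 → t=0.118; u2·a0=0.7190·18.888=13.580; a1+…+a3=10.748 < 13.580 ≤ a1+…+a4=18.888 → R4 fires; G=6 D=5 B=6 P=3 Z=4
Draw 6: a1=2.856, a2=0.894, a3=8.040, a4=4.884, a0=16.674; τ=−ln(0.3557)/16.674=0.062 → t=0.180; u2·a0=0.4430·16.674=7.387; a1+a2=3.750 < 7.387 ≤ a1+…+a3=11.790 → R3 fires; G=5 D=4 B=6 P=5 Z=4
Draw 7: a1=2.856, a2=1.490, a3=5.360, a4=8.140, a0=17.846; τ=−ln(0.2888)/17.846=0.070 → t=0.250 > T=0.22: stop.
Read off Z at T=0.22: 4

Z at T = 4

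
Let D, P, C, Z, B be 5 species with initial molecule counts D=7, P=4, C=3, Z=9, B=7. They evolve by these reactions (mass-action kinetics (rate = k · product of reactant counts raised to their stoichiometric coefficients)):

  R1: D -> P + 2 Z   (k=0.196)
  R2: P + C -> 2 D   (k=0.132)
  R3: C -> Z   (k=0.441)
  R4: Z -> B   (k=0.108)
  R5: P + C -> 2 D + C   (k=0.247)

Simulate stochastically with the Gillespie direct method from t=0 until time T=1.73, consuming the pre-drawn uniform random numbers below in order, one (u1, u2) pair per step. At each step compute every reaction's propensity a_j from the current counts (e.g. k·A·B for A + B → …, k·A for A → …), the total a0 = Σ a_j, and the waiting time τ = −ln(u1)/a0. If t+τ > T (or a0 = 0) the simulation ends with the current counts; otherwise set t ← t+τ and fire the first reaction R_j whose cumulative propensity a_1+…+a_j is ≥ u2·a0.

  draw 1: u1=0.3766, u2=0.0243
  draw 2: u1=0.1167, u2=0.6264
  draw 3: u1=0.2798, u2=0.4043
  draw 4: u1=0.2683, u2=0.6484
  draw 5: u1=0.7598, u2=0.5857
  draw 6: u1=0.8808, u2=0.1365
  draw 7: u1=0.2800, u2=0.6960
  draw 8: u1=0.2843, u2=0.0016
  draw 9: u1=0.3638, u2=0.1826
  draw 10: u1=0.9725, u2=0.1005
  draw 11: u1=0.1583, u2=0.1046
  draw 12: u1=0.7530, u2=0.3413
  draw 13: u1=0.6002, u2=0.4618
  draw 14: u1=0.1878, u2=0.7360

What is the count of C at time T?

C at T = 1

t=0.000: D=7 P=4 C=3 Z=9 B=7
Draw 1: a1=1.372, a2=1.584, a3=1.323, a4=0.972, a5=2.964, a0=8.215; τ=−ln(0.3766)/8.215=0.119 → t=0.119; u2·a0=0.0243·8.215=0.200 ≤ a1=1.372 → R1 fires; D=6 P=5 C=3 Z=11 B=7
Draw 2: a1=1.176, a2=1.980, a3=1.323, a4=1.188, a5=3.705, a0=9.372; τ=−ln(0.1167)/9.372=0.229 → t=0.348; u2·a0=0.6264·9.372=5.871; a1+…+a4=5.667 < 5.871 ≤ a1+…+a5=9.372 → R5 fires; D=8 P=4 C=3 Z=11 B=7
Draw 3: a1=1.568, a2=1.584, a3=1.323, a4=1.188, a5=2.964, a0=8.627; τ=−ln(0.2798)/8.627=0.148 → t=0.496; u2·a0=0.4043·8.627=3.488; a1+a2=3.152 < 3.488 ≤ a1+…+a3=4.475 → R3 fires; D=8 P=4 C=2 Z=12 B=7
Draw 4: a1=1.568, a2=1.056, a3=0.882, a4=1.296, a5=1.976, a0=6.778; τ=−ln(0.2683)/6.778=0.194 → t=0.690; u2·a0=0.6484·6.778=4.395; a1+…+a3=3.506 < 4.395 ≤ a1+…+a4=4.802 → R4 fires; D=8 P=4 C=2 Z=11 B=8
Draw 5: a1=1.568, a2=1.056, a3=0.882, a4=1.188, a5=1.976, a0=6.670; τ=−ln(0.7598)/6.670=0.041 → t=0.731; u2·a0=0.5857·6.670=3.907; a1+…+a3=3.506 < 3.907 ≤ a1+…+a4=4.694 → R4 fires; D=8 P=4 C=2 Z=10 B=9
Draw 6: a1=1.568, a2=1.056, a3=0.882, a4=1.080, a5=1.976, a0=6.562; τ=−ln(0.8808)/6.562=0.019 → t=0.750; u2·a0=0.1365·6.562=0.896 ≤ a1=1.568 → R1 fires; D=7 P=5 C=2 Z=12 B=9
Draw 7: a1=1.372, a2=1.320, a3=0.882, a4=1.296, a5=2.470, a0=7.340; τ=−ln(0.2800)/7.340=0.173 → t=0.924; u2·a0=0.6960·7.340=5.109; a1+…+a4=4.870 < 5.109 ≤ a1+…+a5=7.340 → R5 fires; D=9 P=4 C=2 Z=12 B=9
Draw 8: a1=1.764, a2=1.056, a3=0.882, a4=1.296, a5=1.976, a0=6.974; τ=−ln(0.2843)/6.974=0.180 → t=1.104; u2·a0=0.0016·6.974=0.011 ≤ a1=1.764 → R1 fires; D=8 P=5 C=2 Z=14 B=9
Draw 9: a1=1.568, a2=1.320, a3=0.882, a4=1.512, a5=2.470, a0=7.752; τ=−ln(0.3638)/7.752=0.130 → t=1.235; u2·a0=0.1826·7.752=1.416 ≤ a1=1.568 → R1 fires; D=7 P=6 C=2 Z=16 B=9
Draw 10: a1=1.372, a2=1.584, a3=0.882, a4=1.728, a5=2.964, a0=8.530; τ=−ln(0.9725)/8.530=0.003 → t=1.238; u2·a0=0.1005·8.530=0.857 ≤ a1=1.372 → R1 fires; D=6 P=7 C=2 Z=18 B=9
Draw 11: a1=1.176, a2=1.848, a3=0.882, a4=1.944, a5=3.458, a0=9.308; τ=−ln(0.1583)/9.308=0.198 → t=1.436; u2·a0=0.1046·9.308=0.974 ≤ a1=1.176 → R1 fires; D=5 P=8 C=2 Z=20 B=9
Draw 12: a1=0.980, a2=2.112, a3=0.882, a4=2.160, a5=3.952, a0=10.086; τ=−ln(0.7530)/10.086=0.028 → t=1.464; u2·a0=0.3413·10.086=3.442; a1+a2=3.092 < 3.442 ≤ a1+…+a3=3.974 → R3 fires; D=5 P=8 C=1 Z=21 B=9
Draw 13: a1=0.980, a2=1.056, a3=0.441, a4=2.268, a5=1.976, a0=6.721; τ=−ln(0.6002)/6.721=0.076 → t=1.540; u2·a0=0.4618·6.721=3.104; a1+…+a3=2.477 < 3.104 ≤ a1+…+a4=4.745 → R4 fires; D=5 P=8 C=1 Z=20 B=10
Draw 14: a1=0.980, a2=1.056, a3=0.441, a4=2.160, a5=1.976, a0=6.613; τ=−ln(0.1878)/6.613=0.253 → t=1.793 > T=1.73: stop.
Read off C at T=1.73: 1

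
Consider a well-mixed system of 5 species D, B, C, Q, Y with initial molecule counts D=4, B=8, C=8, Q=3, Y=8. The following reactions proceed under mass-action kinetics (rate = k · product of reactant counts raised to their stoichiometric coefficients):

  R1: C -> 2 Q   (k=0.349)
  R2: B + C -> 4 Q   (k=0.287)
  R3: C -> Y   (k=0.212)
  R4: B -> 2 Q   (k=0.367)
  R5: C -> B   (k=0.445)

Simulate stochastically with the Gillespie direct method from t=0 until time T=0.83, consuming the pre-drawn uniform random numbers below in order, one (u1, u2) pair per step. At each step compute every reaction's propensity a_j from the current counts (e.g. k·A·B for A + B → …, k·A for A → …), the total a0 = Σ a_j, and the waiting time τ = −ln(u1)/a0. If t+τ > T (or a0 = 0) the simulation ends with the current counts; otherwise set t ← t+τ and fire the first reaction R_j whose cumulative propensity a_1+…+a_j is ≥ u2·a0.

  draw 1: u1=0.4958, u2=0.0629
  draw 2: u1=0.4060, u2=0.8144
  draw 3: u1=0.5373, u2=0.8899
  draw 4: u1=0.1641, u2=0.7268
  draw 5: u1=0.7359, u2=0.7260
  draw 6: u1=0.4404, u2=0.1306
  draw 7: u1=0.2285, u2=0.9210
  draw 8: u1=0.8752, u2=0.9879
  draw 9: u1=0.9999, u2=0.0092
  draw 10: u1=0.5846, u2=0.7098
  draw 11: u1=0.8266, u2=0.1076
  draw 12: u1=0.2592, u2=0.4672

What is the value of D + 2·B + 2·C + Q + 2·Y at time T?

Check how each reaction changes W = D + 2·B + 2·C + Q + 2·Y (weight of products minus weight of reactants):
R1: C -> 2 Q: (1·2) − (2·1) = 2 − 2 = 0
R2: B + C -> 4 Q: (1·4) − (2·1 + 2·1) = 4 − 4 = 0
R3: C -> Y: (2·1) − (2·1) = 2 − 2 = 0
R4: B -> 2 Q: (1·2) − (2·1) = 2 − 2 = 0
R5: C -> B: (2·1) − (2·1) = 2 − 2 = 0
Every reaction leaves W unchanged, so W is conserved and no simulation is needed: W(T) = W(0) = 4 + 2·8 + 2·8 + 3 + 2·8 = 55

Value at T = 55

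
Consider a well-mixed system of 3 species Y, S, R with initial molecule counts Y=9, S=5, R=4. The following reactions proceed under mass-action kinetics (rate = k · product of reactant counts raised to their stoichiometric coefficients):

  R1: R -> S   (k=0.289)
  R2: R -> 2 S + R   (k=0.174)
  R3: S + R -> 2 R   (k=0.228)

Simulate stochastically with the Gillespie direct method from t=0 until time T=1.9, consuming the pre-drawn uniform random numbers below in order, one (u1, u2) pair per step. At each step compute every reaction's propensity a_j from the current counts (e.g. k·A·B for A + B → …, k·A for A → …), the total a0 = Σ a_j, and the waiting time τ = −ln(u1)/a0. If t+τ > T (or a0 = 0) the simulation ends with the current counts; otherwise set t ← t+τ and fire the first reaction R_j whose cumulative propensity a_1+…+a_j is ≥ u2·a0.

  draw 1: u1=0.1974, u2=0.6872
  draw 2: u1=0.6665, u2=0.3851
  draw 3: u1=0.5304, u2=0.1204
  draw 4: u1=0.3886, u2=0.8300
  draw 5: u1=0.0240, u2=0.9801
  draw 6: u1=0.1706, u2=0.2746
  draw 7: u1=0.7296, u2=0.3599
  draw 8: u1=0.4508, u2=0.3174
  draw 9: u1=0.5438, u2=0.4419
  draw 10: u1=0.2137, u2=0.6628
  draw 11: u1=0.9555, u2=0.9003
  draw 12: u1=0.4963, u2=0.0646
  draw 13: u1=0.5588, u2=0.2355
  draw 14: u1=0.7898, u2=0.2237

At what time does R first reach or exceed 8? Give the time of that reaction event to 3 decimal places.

Threshold first reached at t = 1.550

t=0.000: Y=9 S=5 R=4
Draw 1: a1=1.156, a2=0.696, a3=4.560, a0=6.412; τ=−ln(0.1974)/6.412=0.253 → t=0.253; u2·a0=0.6872·6.412=4.406; a1+a2=1.852 < 4.406 ≤ a1+…+a3=6.412 → R3 fires; Y=9 S=4 R=5
Draw 2: a1=1.445, a2=0.870, a3=4.560, a0=6.875; τ=−ln(0.6665)/6.875=0.059 → t=0.312; u2·a0=0.3851·6.875=2.648; a1+a2=2.315 < 2.648 ≤ a1+…+a3=6.875 → R3 fires; Y=9 S=3 R=6
Draw 3: a1=1.734, a2=1.044, a3=4.104, a0=6.882; τ=−ln(0.5304)/6.882=0.092 → t=0.404; u2·a0=0.1204·6.882=0.829 ≤ a1=1.734 → R1 fires; Y=9 S=4 R=5
Draw 4: a1=1.445, a2=0.870, a3=4.560, a0=6.875; τ=−ln(0.3886)/6.875=0.137 → t=0.542; u2·a0=0.8300·6.875=5.706; a1+a2=2.315 < 5.706 ≤ a1+…+a3=6.875 → R3 fires; Y=9 S=3 R=6
Draw 5: a1=1.734, a2=1.044, a3=4.104, a0=6.882; τ=−ln(0.0240)/6.882=0.542 → t=1.084; u2·a0=0.9801·6.882=6.745; a1+a2=2.778 < 6.745 ≤ a1+…+a3=6.882 → R3 fires; Y=9 S=2 R=7
Draw 6: a1=2.023, a2=1.218, a3=3.192, a0=6.433; τ=−ln(0.1706)/6.433=0.275 → t=1.359; u2·a0=0.2746·6.433=1.767 ≤ a1=2.023 → R1 fires; Y=9 S=3 R=6
Draw 7: a1=1.734, a2=1.044, a3=4.104, a0=6.882; τ=−ln(0.7296)/6.882=0.046 → t=1.404; u2·a0=0.3599·6.882=2.477; a1=1.734 < 2.477 ≤ a1+a2=2.778 → R2 fires; Y=9 S=5 R=6
Draw 8: a1=1.734, a2=1.044, a3=6.840, a0=9.618; τ=−ln(0.4508)/9.618=0.083 → t=1.487; u2·a0=0.3174·9.618=3.053; a1+a2=2.778 < 3.053 ≤ a1+…+a3=9.618 → R3 fires; Y=9 S=4 R=7
Draw 9: a1=2.023, a2=1.218, a3=6.384, a0=9.625; τ=−ln(0.5438)/9.625=0.063 → t=1.550; u2·a0=0.4419·9.625=4.253; a1+a2=3.241 < 4.253 ≤ a1+…+a3=9.625 → R3 fires; Y=9 S=3 R=8
Draw 10: a1=2.312, a2=1.392, a3=5.472, a0=9.176; τ=−ln(0.2137)/9.176=0.168 → t=1.719; u2·a0=0.6628·9.176=6.082; a1+a2=3.704 < 6.082 ≤ a1+…+a3=9.176 → R3 fires; Y=9 S=2 R=9
Draw 11: a1=2.601, a2=1.566, a3=4.104, a0=8.271; τ=−ln(0.9555)/8.271=0.006 → t=1.724; u2·a0=0.9003·8.271=7.446; a1+a2=4.167 < 7.446 ≤ a1+…+a3=8.271 → R3 fires; Y=9 S=1 R=10
Draw 12: a1=2.890, a2=1.740, a3=2.280, a0=6.910; τ=−ln(0.4963)/6.910=0.101 → t=1.826; u2·a0=0.0646·6.910=0.446 ≤ a1=2.890 → R1 fires; Y=9 S=2 R=9
Draw 13: a1=2.601, a2=1.566, a3=4.104, a0=8.271; τ=−ln(0.5588)/8.271=0.070 → t=1.896; u2·a0=0.2355·8.271=1.948 ≤ a1=2.601 → R1 fires; Y=9 S=3 R=8
Draw 14: a1=2.312, a2=1.392, a3=5.472, a0=9.176; τ=−ln(0.7898)/9.176=0.026 → t=1.922 > T=1.9: stop.
R first becomes ≥ 8 when it reaches 8 at the event at t=1.550.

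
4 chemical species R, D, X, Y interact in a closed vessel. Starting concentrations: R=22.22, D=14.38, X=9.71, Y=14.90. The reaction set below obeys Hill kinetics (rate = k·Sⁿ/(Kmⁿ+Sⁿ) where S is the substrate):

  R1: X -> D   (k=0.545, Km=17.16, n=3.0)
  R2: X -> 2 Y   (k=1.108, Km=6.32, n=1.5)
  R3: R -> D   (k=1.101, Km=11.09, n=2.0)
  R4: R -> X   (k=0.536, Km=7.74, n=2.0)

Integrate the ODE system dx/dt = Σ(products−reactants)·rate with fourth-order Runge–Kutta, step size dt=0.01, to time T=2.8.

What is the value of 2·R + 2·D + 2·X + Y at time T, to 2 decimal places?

Check how each reaction changes W = 2·R + 2·D + 2·X + Y (weight of products minus weight of reactants):
R1: X -> D: (2·1) − (2·1) = 2 − 2 = 0
R2: X -> 2 Y: (1·2) − (2·1) = 2 − 2 = 0
R3: R -> D: (2·1) − (2·1) = 2 − 2 = 0
R4: R -> X: (2·1) − (2·1) = 2 − 2 = 0
Every reaction leaves W unchanged, so W is conserved and no simulation is needed: W(T) = W(0) = 2·22.22 + 2·14.38 + 2·9.71 + 14.90 = 107.52

Value at T = 107.52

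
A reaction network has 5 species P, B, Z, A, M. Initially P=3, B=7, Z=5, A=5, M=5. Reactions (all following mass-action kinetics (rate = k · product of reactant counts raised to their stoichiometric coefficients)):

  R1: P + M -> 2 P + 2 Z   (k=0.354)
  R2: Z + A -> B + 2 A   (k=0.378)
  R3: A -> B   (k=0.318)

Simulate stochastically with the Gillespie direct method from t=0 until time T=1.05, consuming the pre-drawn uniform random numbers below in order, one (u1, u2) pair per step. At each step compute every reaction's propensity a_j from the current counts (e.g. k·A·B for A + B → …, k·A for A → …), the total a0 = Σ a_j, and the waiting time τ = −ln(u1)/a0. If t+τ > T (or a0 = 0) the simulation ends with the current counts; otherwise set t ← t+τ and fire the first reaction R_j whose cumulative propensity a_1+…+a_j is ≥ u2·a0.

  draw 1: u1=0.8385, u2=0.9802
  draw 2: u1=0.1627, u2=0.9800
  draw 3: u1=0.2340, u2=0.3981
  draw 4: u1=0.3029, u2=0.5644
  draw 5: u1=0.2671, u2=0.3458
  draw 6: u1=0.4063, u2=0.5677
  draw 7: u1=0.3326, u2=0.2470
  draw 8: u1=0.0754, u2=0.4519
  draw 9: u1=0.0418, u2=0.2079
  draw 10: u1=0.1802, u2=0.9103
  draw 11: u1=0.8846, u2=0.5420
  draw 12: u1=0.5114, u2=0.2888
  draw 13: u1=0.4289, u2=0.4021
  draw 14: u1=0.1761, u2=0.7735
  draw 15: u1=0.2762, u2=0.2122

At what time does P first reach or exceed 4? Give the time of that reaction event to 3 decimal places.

Threshold first reached at t = 0.261

t=0.000: P=3 B=7 Z=5 A=5 M=5
Draw 1: a1=5.310, a2=9.450, a3=1.590, a0=16.350; τ=−ln(0.8385)/16.350=0.011 → t=0.011; u2·a0=0.9802·16.350=16.026; a1+a2=14.760 < 16.026 ≤ a1+…+a3=16.350 → R3 fires; P=3 B=8 Z=5 A=4 M=5
Draw 2: a1=5.310, a2=7.560, a3=1.272, a0=14.142; τ=−ln(0.1627)/14.142=0.128 → t=0.139; u2·a0=0.9800·14.142=13.859; a1+a2=12.870 < 13.859 ≤ a1+…+a3=14.142 → R3 fires; P=3 B=9 Z=5 A=3 M=5
Draw 3: a1=5.310, a2=5.670, a3=0.954, a0=11.934; τ=−ln(0.2340)/11.934=0.122 → t=0.261; u2·a0=0.3981·11.934=4.751 ≤ a1=5.310 → R1 fires; P=4 B=9 Z=7 A=3 M=4
Draw 4: a1=5.664, a2=7.938, a3=0.954, a0=14.556; τ=−ln(0.3029)/14.556=0.082 → t=0.343; u2·a0=0.5644·14.556=8.215; a1=5.664 < 8.215 ≤ a1+a2=13.602 → R2 fires; P=4 B=10 Z=6 A=4 M=4
Draw 5: a1=5.664, a2=9.072, a3=1.272, a0=16.008; τ=−ln(0.2671)/16.008=0.082 → t=0.425; u2·a0=0.3458·16.008=5.536 ≤ a1=5.664 → R1 fires; P=5 B=10 Z=8 A=4 M=3
Draw 6: a1=5.310, a2=12.096, a3=1.272, a0=18.678; τ=−ln(0.4063)/18.678=0.048 → t=0.474; u2·a0=0.5677·18.678=10.604; a1=5.310 < 10.604 ≤ a1+a2=17.406 → R2 fires; P=5 B=11 Z=7 A=5 M=3
Draw 7: a1=5.310, a2=13.230, a3=1.590, a0=20.130; τ=−ln(0.3326)/20.130=0.055 → t=0.528; u2·a0=0.2470·20.130=4.972 ≤ a1=5.310 → R1 fires; P=6 B=11 Z=9 A=5 M=2
Draw 8: a1=4.248, a2=17.010, a3=1.590, a0=22.848; τ=−ln(0.0754)/22.848=0.113 → t=0.641; u2·a0=0.4519·22.848=10.325; a1=4.248 < 10.325 ≤ a1+a2=21.258 → R2 fires; P=6 B=12 Z=8 A=6 M=2
Draw 9: a1=4.248, a2=18.144, a3=1.908, a0=24.300; τ=−ln(0.0418)/24.300=0.131 → t=0.772; u2·a0=0.2079·24.300=5.052; a1=4.248 < 5.052 ≤ a1+a2=22.392 → R2 fires; P=6 B=13 Z=7 A=7 M=2
Draw 10: a1=4.248, a2=18.522, a3=2.226, a0=24.996; τ=−ln(0.1802)/24.996=0.069 → t=0.841; u2·a0=0.9103·24.996=22.754; a1=4.248 < 22.754 ≤ a1+a2=22.770 → R2 fires; P=6 B=14 Z=6 A=8 M=2
Draw 11: a1=4.248, a2=18.144, a3=2.544, a0=24.936; τ=−ln(0.8846)/24.936=0.005 → t=0.846; u2·a0=0.5420·24.936=13.515; a1=4.248 < 13.515 ≤ a1+a2=22.392 → R2 fires; P=6 B=15 Z=5 A=9 M=2
Draw 12: a1=4.248, a2=17.010, a3=2.862, a0=24.120; τ=−ln(0.5114)/24.120=0.028 → t=0.873; u2·a0=0.2888·24.120=6.966; a1=4.248 < 6.966 ≤ a1+a2=21.258 → R2 fires; P=6 B=16 Z=4 A=10 M=2
Draw 13: a1=4.248, a2=15.120, a3=3.180, a0=22.548; τ=−ln(0.4289)/22.548=0.038 → t=0.911; u2·a0=0.4021·22.548=9.067; a1=4.248 < 9.067 ≤ a1+a2=19.368 → R2 fires; P=6 B=17 Z=3 A=11 M=2
Draw 14: a1=4.248, a2=12.474, a3=3.498, a0=20.220; τ=−ln(0.1761)/20.220=0.086 → t=0.997; u2·a0=0.7735·20.220=15.640; a1=4.248 < 15.640 ≤ a1+a2=16.722 → R2 fires; P=6 B=18 Z=2 A=12 M=2
Draw 15: a1=4.248, a2=9.072, a3=3.816, a0=17.136; τ=−ln(0.2762)/17.136=0.075 → t=1.072 > T=1.05: stop.
P first becomes ≥ 4 when it reaches 4 at the event at t=0.261.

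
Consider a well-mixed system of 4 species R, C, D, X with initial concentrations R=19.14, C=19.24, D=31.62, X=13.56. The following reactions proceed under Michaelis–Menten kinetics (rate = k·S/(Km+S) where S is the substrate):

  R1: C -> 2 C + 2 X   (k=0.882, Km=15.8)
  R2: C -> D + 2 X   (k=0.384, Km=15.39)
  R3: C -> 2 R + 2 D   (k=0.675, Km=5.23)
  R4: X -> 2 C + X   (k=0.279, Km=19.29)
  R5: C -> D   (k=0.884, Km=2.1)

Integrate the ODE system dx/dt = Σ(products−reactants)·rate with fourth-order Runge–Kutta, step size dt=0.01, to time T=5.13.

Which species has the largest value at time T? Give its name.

RK4 with dt=0.01: 513 steps to T=5.13. Trajectory (selected grid times):
t=0.00: R=19.14 C=19.24 D=31.62 X=13.56
t=0.57: R=19.74 C=18.77 D=32.80 X=14.35
t=1.14: R=20.34 C=18.31 D=33.97 X=15.13
t=1.71: R=20.94 C=17.85 D=35.14 X=15.91
t=2.28: R=21.53 C=17.40 D=36.30 X=16.67
t=2.85: R=22.12 C=16.95 D=37.45 X=17.42
t=3.42: R=22.71 C=16.51 D=38.60 X=18.17
t=3.99: R=23.29 C=16.07 D=39.74 X=18.90
t=4.56: R=23.87 C=15.63 D=40.88 X=19.63
t=5.13: R=24.45 C=15.20 D=42.00 X=20.35
At T=5.13: R=24.45 C=15.20 D=42.00 X=20.35; the largest is D.

Dominant species at T: D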